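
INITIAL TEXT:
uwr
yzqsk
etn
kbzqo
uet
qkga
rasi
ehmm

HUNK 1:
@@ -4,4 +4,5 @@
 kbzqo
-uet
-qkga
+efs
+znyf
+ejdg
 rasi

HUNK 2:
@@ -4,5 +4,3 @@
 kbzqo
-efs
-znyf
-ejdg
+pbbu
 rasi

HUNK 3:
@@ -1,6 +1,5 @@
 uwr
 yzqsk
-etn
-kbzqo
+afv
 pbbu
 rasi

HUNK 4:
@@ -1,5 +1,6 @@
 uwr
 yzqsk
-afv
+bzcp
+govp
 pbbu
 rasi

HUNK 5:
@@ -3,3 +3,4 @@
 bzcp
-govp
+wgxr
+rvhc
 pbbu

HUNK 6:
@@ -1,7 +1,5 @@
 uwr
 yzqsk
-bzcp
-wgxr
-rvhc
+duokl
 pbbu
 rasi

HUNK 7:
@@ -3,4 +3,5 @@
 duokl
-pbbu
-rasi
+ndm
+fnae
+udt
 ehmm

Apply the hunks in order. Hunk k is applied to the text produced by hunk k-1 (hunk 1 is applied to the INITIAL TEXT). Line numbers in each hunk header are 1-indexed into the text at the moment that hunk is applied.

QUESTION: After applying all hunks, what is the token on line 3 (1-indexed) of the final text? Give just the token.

Answer: duokl

Derivation:
Hunk 1: at line 4 remove [uet,qkga] add [efs,znyf,ejdg] -> 9 lines: uwr yzqsk etn kbzqo efs znyf ejdg rasi ehmm
Hunk 2: at line 4 remove [efs,znyf,ejdg] add [pbbu] -> 7 lines: uwr yzqsk etn kbzqo pbbu rasi ehmm
Hunk 3: at line 1 remove [etn,kbzqo] add [afv] -> 6 lines: uwr yzqsk afv pbbu rasi ehmm
Hunk 4: at line 1 remove [afv] add [bzcp,govp] -> 7 lines: uwr yzqsk bzcp govp pbbu rasi ehmm
Hunk 5: at line 3 remove [govp] add [wgxr,rvhc] -> 8 lines: uwr yzqsk bzcp wgxr rvhc pbbu rasi ehmm
Hunk 6: at line 1 remove [bzcp,wgxr,rvhc] add [duokl] -> 6 lines: uwr yzqsk duokl pbbu rasi ehmm
Hunk 7: at line 3 remove [pbbu,rasi] add [ndm,fnae,udt] -> 7 lines: uwr yzqsk duokl ndm fnae udt ehmm
Final line 3: duokl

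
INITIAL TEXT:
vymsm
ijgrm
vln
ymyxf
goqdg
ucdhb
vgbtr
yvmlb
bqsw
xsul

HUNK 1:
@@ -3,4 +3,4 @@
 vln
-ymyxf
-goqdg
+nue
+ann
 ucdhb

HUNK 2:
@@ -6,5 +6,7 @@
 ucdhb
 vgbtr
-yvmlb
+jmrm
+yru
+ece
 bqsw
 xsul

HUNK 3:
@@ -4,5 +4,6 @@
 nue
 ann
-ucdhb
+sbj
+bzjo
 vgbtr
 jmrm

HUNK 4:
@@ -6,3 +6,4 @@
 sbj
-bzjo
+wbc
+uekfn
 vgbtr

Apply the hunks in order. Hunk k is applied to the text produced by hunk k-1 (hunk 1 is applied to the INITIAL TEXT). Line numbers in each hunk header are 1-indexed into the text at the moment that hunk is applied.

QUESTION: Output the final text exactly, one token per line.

Answer: vymsm
ijgrm
vln
nue
ann
sbj
wbc
uekfn
vgbtr
jmrm
yru
ece
bqsw
xsul

Derivation:
Hunk 1: at line 3 remove [ymyxf,goqdg] add [nue,ann] -> 10 lines: vymsm ijgrm vln nue ann ucdhb vgbtr yvmlb bqsw xsul
Hunk 2: at line 6 remove [yvmlb] add [jmrm,yru,ece] -> 12 lines: vymsm ijgrm vln nue ann ucdhb vgbtr jmrm yru ece bqsw xsul
Hunk 3: at line 4 remove [ucdhb] add [sbj,bzjo] -> 13 lines: vymsm ijgrm vln nue ann sbj bzjo vgbtr jmrm yru ece bqsw xsul
Hunk 4: at line 6 remove [bzjo] add [wbc,uekfn] -> 14 lines: vymsm ijgrm vln nue ann sbj wbc uekfn vgbtr jmrm yru ece bqsw xsul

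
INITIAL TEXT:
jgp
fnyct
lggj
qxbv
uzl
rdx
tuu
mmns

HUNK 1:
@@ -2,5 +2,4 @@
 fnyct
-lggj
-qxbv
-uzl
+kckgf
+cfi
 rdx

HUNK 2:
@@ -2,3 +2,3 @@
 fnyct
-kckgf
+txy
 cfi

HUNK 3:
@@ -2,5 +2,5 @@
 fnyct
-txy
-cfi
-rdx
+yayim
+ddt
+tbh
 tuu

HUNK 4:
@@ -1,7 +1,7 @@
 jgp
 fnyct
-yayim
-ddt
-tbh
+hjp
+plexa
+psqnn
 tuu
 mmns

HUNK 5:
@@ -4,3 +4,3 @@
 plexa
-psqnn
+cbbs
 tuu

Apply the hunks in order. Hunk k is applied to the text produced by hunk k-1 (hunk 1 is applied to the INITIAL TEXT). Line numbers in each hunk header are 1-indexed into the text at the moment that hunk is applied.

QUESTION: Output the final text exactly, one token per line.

Hunk 1: at line 2 remove [lggj,qxbv,uzl] add [kckgf,cfi] -> 7 lines: jgp fnyct kckgf cfi rdx tuu mmns
Hunk 2: at line 2 remove [kckgf] add [txy] -> 7 lines: jgp fnyct txy cfi rdx tuu mmns
Hunk 3: at line 2 remove [txy,cfi,rdx] add [yayim,ddt,tbh] -> 7 lines: jgp fnyct yayim ddt tbh tuu mmns
Hunk 4: at line 1 remove [yayim,ddt,tbh] add [hjp,plexa,psqnn] -> 7 lines: jgp fnyct hjp plexa psqnn tuu mmns
Hunk 5: at line 4 remove [psqnn] add [cbbs] -> 7 lines: jgp fnyct hjp plexa cbbs tuu mmns

Answer: jgp
fnyct
hjp
plexa
cbbs
tuu
mmns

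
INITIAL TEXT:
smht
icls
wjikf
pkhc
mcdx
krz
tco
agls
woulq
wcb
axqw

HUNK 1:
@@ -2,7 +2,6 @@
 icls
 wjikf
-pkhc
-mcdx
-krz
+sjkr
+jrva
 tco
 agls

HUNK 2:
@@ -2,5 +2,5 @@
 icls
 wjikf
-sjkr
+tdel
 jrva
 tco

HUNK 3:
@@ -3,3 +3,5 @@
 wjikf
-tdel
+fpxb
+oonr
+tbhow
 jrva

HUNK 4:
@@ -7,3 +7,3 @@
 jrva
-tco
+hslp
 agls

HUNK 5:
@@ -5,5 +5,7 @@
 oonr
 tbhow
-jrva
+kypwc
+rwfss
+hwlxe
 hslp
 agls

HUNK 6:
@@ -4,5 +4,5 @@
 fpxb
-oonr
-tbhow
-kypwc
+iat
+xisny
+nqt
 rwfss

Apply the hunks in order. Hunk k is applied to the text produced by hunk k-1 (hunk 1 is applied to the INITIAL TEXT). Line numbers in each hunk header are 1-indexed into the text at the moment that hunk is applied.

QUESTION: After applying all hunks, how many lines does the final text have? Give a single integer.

Hunk 1: at line 2 remove [pkhc,mcdx,krz] add [sjkr,jrva] -> 10 lines: smht icls wjikf sjkr jrva tco agls woulq wcb axqw
Hunk 2: at line 2 remove [sjkr] add [tdel] -> 10 lines: smht icls wjikf tdel jrva tco agls woulq wcb axqw
Hunk 3: at line 3 remove [tdel] add [fpxb,oonr,tbhow] -> 12 lines: smht icls wjikf fpxb oonr tbhow jrva tco agls woulq wcb axqw
Hunk 4: at line 7 remove [tco] add [hslp] -> 12 lines: smht icls wjikf fpxb oonr tbhow jrva hslp agls woulq wcb axqw
Hunk 5: at line 5 remove [jrva] add [kypwc,rwfss,hwlxe] -> 14 lines: smht icls wjikf fpxb oonr tbhow kypwc rwfss hwlxe hslp agls woulq wcb axqw
Hunk 6: at line 4 remove [oonr,tbhow,kypwc] add [iat,xisny,nqt] -> 14 lines: smht icls wjikf fpxb iat xisny nqt rwfss hwlxe hslp agls woulq wcb axqw
Final line count: 14

Answer: 14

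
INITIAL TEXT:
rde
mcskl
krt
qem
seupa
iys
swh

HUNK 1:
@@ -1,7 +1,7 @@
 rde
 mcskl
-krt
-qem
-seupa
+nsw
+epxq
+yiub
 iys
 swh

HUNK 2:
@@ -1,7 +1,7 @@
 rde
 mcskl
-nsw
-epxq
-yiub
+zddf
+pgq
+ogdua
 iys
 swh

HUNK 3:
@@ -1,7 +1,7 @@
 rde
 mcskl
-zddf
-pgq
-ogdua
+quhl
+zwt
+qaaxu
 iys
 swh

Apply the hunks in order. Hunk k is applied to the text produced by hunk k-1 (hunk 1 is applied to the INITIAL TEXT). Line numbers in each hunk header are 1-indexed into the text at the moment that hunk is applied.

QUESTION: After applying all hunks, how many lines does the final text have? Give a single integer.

Answer: 7

Derivation:
Hunk 1: at line 1 remove [krt,qem,seupa] add [nsw,epxq,yiub] -> 7 lines: rde mcskl nsw epxq yiub iys swh
Hunk 2: at line 1 remove [nsw,epxq,yiub] add [zddf,pgq,ogdua] -> 7 lines: rde mcskl zddf pgq ogdua iys swh
Hunk 3: at line 1 remove [zddf,pgq,ogdua] add [quhl,zwt,qaaxu] -> 7 lines: rde mcskl quhl zwt qaaxu iys swh
Final line count: 7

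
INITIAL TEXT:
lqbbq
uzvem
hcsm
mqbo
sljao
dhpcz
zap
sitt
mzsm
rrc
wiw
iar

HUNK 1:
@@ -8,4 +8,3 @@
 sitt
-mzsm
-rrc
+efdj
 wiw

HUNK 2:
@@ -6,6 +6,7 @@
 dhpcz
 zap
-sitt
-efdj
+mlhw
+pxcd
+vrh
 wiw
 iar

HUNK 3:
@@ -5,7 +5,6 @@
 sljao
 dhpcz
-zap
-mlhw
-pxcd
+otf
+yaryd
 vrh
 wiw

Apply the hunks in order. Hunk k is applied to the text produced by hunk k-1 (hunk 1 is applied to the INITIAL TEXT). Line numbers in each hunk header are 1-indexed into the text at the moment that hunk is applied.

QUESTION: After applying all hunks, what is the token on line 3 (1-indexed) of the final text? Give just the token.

Answer: hcsm

Derivation:
Hunk 1: at line 8 remove [mzsm,rrc] add [efdj] -> 11 lines: lqbbq uzvem hcsm mqbo sljao dhpcz zap sitt efdj wiw iar
Hunk 2: at line 6 remove [sitt,efdj] add [mlhw,pxcd,vrh] -> 12 lines: lqbbq uzvem hcsm mqbo sljao dhpcz zap mlhw pxcd vrh wiw iar
Hunk 3: at line 5 remove [zap,mlhw,pxcd] add [otf,yaryd] -> 11 lines: lqbbq uzvem hcsm mqbo sljao dhpcz otf yaryd vrh wiw iar
Final line 3: hcsm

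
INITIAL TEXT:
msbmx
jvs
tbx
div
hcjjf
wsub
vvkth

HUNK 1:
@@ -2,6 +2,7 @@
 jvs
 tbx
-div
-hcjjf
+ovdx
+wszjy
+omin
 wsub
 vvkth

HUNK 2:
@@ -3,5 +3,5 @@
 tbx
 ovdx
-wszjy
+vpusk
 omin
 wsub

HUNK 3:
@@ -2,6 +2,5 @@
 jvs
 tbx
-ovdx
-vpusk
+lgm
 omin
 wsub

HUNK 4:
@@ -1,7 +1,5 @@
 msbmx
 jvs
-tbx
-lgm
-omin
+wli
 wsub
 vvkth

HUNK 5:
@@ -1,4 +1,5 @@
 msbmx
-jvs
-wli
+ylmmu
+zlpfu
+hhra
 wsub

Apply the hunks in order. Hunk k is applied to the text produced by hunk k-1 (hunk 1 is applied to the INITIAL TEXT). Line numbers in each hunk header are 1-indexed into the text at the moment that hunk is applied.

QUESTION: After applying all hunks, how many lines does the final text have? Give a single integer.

Hunk 1: at line 2 remove [div,hcjjf] add [ovdx,wszjy,omin] -> 8 lines: msbmx jvs tbx ovdx wszjy omin wsub vvkth
Hunk 2: at line 3 remove [wszjy] add [vpusk] -> 8 lines: msbmx jvs tbx ovdx vpusk omin wsub vvkth
Hunk 3: at line 2 remove [ovdx,vpusk] add [lgm] -> 7 lines: msbmx jvs tbx lgm omin wsub vvkth
Hunk 4: at line 1 remove [tbx,lgm,omin] add [wli] -> 5 lines: msbmx jvs wli wsub vvkth
Hunk 5: at line 1 remove [jvs,wli] add [ylmmu,zlpfu,hhra] -> 6 lines: msbmx ylmmu zlpfu hhra wsub vvkth
Final line count: 6

Answer: 6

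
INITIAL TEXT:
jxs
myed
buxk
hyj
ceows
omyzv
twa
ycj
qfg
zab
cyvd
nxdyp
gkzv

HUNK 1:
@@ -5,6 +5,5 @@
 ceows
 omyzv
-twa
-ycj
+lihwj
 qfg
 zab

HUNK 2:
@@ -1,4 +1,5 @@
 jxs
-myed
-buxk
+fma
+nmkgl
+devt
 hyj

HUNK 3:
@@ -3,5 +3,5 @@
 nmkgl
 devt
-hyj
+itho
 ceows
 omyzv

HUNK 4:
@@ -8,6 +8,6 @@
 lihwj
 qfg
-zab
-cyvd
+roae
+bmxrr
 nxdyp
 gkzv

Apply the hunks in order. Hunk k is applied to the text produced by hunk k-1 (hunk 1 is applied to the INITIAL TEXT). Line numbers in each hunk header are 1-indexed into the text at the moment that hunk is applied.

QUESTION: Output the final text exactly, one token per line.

Hunk 1: at line 5 remove [twa,ycj] add [lihwj] -> 12 lines: jxs myed buxk hyj ceows omyzv lihwj qfg zab cyvd nxdyp gkzv
Hunk 2: at line 1 remove [myed,buxk] add [fma,nmkgl,devt] -> 13 lines: jxs fma nmkgl devt hyj ceows omyzv lihwj qfg zab cyvd nxdyp gkzv
Hunk 3: at line 3 remove [hyj] add [itho] -> 13 lines: jxs fma nmkgl devt itho ceows omyzv lihwj qfg zab cyvd nxdyp gkzv
Hunk 4: at line 8 remove [zab,cyvd] add [roae,bmxrr] -> 13 lines: jxs fma nmkgl devt itho ceows omyzv lihwj qfg roae bmxrr nxdyp gkzv

Answer: jxs
fma
nmkgl
devt
itho
ceows
omyzv
lihwj
qfg
roae
bmxrr
nxdyp
gkzv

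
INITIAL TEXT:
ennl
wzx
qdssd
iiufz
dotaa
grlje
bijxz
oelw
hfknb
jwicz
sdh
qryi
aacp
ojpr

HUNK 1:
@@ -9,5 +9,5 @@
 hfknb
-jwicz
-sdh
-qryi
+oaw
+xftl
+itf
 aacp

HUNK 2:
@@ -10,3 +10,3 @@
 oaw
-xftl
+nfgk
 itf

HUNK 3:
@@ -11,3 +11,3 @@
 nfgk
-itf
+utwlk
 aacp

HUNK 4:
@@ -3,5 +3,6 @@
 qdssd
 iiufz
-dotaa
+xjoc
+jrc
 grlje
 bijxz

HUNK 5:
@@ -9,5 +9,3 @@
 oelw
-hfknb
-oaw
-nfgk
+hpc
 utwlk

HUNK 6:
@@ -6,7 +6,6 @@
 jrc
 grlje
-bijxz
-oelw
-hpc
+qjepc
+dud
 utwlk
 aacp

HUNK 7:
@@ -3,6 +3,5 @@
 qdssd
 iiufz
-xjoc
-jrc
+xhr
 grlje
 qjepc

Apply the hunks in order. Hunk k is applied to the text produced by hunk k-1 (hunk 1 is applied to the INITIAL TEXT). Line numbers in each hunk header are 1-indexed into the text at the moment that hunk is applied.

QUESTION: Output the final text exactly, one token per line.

Hunk 1: at line 9 remove [jwicz,sdh,qryi] add [oaw,xftl,itf] -> 14 lines: ennl wzx qdssd iiufz dotaa grlje bijxz oelw hfknb oaw xftl itf aacp ojpr
Hunk 2: at line 10 remove [xftl] add [nfgk] -> 14 lines: ennl wzx qdssd iiufz dotaa grlje bijxz oelw hfknb oaw nfgk itf aacp ojpr
Hunk 3: at line 11 remove [itf] add [utwlk] -> 14 lines: ennl wzx qdssd iiufz dotaa grlje bijxz oelw hfknb oaw nfgk utwlk aacp ojpr
Hunk 4: at line 3 remove [dotaa] add [xjoc,jrc] -> 15 lines: ennl wzx qdssd iiufz xjoc jrc grlje bijxz oelw hfknb oaw nfgk utwlk aacp ojpr
Hunk 5: at line 9 remove [hfknb,oaw,nfgk] add [hpc] -> 13 lines: ennl wzx qdssd iiufz xjoc jrc grlje bijxz oelw hpc utwlk aacp ojpr
Hunk 6: at line 6 remove [bijxz,oelw,hpc] add [qjepc,dud] -> 12 lines: ennl wzx qdssd iiufz xjoc jrc grlje qjepc dud utwlk aacp ojpr
Hunk 7: at line 3 remove [xjoc,jrc] add [xhr] -> 11 lines: ennl wzx qdssd iiufz xhr grlje qjepc dud utwlk aacp ojpr

Answer: ennl
wzx
qdssd
iiufz
xhr
grlje
qjepc
dud
utwlk
aacp
ojpr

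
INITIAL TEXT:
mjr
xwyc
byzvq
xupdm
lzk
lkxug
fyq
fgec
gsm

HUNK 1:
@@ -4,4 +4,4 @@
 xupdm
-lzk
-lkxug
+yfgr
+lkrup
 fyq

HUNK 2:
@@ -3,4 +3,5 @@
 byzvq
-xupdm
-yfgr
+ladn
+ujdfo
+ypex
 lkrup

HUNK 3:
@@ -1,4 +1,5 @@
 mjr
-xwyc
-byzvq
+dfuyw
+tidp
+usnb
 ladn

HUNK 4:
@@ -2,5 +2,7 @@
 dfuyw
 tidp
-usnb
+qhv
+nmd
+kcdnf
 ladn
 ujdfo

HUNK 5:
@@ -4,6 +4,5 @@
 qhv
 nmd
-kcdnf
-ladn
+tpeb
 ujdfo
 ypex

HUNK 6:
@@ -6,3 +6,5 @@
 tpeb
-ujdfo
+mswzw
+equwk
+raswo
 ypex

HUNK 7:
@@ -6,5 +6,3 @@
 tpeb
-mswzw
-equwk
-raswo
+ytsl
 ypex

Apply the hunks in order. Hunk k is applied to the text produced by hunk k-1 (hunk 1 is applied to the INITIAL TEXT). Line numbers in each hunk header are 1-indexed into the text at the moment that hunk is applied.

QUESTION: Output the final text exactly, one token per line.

Hunk 1: at line 4 remove [lzk,lkxug] add [yfgr,lkrup] -> 9 lines: mjr xwyc byzvq xupdm yfgr lkrup fyq fgec gsm
Hunk 2: at line 3 remove [xupdm,yfgr] add [ladn,ujdfo,ypex] -> 10 lines: mjr xwyc byzvq ladn ujdfo ypex lkrup fyq fgec gsm
Hunk 3: at line 1 remove [xwyc,byzvq] add [dfuyw,tidp,usnb] -> 11 lines: mjr dfuyw tidp usnb ladn ujdfo ypex lkrup fyq fgec gsm
Hunk 4: at line 2 remove [usnb] add [qhv,nmd,kcdnf] -> 13 lines: mjr dfuyw tidp qhv nmd kcdnf ladn ujdfo ypex lkrup fyq fgec gsm
Hunk 5: at line 4 remove [kcdnf,ladn] add [tpeb] -> 12 lines: mjr dfuyw tidp qhv nmd tpeb ujdfo ypex lkrup fyq fgec gsm
Hunk 6: at line 6 remove [ujdfo] add [mswzw,equwk,raswo] -> 14 lines: mjr dfuyw tidp qhv nmd tpeb mswzw equwk raswo ypex lkrup fyq fgec gsm
Hunk 7: at line 6 remove [mswzw,equwk,raswo] add [ytsl] -> 12 lines: mjr dfuyw tidp qhv nmd tpeb ytsl ypex lkrup fyq fgec gsm

Answer: mjr
dfuyw
tidp
qhv
nmd
tpeb
ytsl
ypex
lkrup
fyq
fgec
gsm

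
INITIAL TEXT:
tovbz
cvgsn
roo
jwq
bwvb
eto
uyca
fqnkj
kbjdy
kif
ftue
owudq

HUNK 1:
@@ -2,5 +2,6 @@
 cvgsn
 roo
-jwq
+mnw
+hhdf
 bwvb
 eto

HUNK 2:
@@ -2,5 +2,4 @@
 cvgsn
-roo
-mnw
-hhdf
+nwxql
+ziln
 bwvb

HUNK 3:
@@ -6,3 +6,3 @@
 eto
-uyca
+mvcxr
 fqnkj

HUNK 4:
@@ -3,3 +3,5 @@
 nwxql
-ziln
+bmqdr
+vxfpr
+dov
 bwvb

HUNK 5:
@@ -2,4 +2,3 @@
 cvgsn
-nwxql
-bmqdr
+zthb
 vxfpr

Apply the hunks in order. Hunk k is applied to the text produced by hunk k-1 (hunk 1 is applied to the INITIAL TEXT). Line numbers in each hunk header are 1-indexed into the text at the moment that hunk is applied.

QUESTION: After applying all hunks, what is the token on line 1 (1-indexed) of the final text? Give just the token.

Hunk 1: at line 2 remove [jwq] add [mnw,hhdf] -> 13 lines: tovbz cvgsn roo mnw hhdf bwvb eto uyca fqnkj kbjdy kif ftue owudq
Hunk 2: at line 2 remove [roo,mnw,hhdf] add [nwxql,ziln] -> 12 lines: tovbz cvgsn nwxql ziln bwvb eto uyca fqnkj kbjdy kif ftue owudq
Hunk 3: at line 6 remove [uyca] add [mvcxr] -> 12 lines: tovbz cvgsn nwxql ziln bwvb eto mvcxr fqnkj kbjdy kif ftue owudq
Hunk 4: at line 3 remove [ziln] add [bmqdr,vxfpr,dov] -> 14 lines: tovbz cvgsn nwxql bmqdr vxfpr dov bwvb eto mvcxr fqnkj kbjdy kif ftue owudq
Hunk 5: at line 2 remove [nwxql,bmqdr] add [zthb] -> 13 lines: tovbz cvgsn zthb vxfpr dov bwvb eto mvcxr fqnkj kbjdy kif ftue owudq
Final line 1: tovbz

Answer: tovbz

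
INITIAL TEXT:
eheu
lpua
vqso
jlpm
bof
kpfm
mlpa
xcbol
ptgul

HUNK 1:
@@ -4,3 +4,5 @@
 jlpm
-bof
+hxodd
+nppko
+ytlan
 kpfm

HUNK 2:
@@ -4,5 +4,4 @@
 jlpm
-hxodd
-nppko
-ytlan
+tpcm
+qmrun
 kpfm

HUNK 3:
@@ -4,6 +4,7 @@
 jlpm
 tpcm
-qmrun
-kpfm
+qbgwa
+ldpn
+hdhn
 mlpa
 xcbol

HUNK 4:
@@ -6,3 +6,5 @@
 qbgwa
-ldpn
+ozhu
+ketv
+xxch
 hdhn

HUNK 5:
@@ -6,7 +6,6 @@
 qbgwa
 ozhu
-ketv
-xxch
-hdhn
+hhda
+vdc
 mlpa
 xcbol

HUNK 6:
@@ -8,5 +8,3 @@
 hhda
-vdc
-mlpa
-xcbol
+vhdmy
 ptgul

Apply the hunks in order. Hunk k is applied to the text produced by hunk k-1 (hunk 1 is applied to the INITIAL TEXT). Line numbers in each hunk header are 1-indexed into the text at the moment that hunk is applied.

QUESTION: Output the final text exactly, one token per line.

Hunk 1: at line 4 remove [bof] add [hxodd,nppko,ytlan] -> 11 lines: eheu lpua vqso jlpm hxodd nppko ytlan kpfm mlpa xcbol ptgul
Hunk 2: at line 4 remove [hxodd,nppko,ytlan] add [tpcm,qmrun] -> 10 lines: eheu lpua vqso jlpm tpcm qmrun kpfm mlpa xcbol ptgul
Hunk 3: at line 4 remove [qmrun,kpfm] add [qbgwa,ldpn,hdhn] -> 11 lines: eheu lpua vqso jlpm tpcm qbgwa ldpn hdhn mlpa xcbol ptgul
Hunk 4: at line 6 remove [ldpn] add [ozhu,ketv,xxch] -> 13 lines: eheu lpua vqso jlpm tpcm qbgwa ozhu ketv xxch hdhn mlpa xcbol ptgul
Hunk 5: at line 6 remove [ketv,xxch,hdhn] add [hhda,vdc] -> 12 lines: eheu lpua vqso jlpm tpcm qbgwa ozhu hhda vdc mlpa xcbol ptgul
Hunk 6: at line 8 remove [vdc,mlpa,xcbol] add [vhdmy] -> 10 lines: eheu lpua vqso jlpm tpcm qbgwa ozhu hhda vhdmy ptgul

Answer: eheu
lpua
vqso
jlpm
tpcm
qbgwa
ozhu
hhda
vhdmy
ptgul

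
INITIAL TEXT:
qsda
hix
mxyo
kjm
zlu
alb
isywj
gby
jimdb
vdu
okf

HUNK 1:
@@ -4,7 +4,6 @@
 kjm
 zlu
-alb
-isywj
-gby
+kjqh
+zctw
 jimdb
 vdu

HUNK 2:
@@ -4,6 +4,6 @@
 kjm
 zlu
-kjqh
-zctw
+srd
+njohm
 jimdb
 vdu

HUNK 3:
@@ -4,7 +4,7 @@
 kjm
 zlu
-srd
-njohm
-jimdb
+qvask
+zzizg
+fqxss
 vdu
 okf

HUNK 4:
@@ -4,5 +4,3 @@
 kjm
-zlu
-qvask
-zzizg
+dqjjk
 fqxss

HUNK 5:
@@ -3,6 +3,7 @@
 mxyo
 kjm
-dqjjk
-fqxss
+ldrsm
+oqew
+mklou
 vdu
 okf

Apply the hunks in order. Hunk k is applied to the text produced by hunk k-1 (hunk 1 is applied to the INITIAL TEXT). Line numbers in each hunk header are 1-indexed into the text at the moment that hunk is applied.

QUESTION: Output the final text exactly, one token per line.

Hunk 1: at line 4 remove [alb,isywj,gby] add [kjqh,zctw] -> 10 lines: qsda hix mxyo kjm zlu kjqh zctw jimdb vdu okf
Hunk 2: at line 4 remove [kjqh,zctw] add [srd,njohm] -> 10 lines: qsda hix mxyo kjm zlu srd njohm jimdb vdu okf
Hunk 3: at line 4 remove [srd,njohm,jimdb] add [qvask,zzizg,fqxss] -> 10 lines: qsda hix mxyo kjm zlu qvask zzizg fqxss vdu okf
Hunk 4: at line 4 remove [zlu,qvask,zzizg] add [dqjjk] -> 8 lines: qsda hix mxyo kjm dqjjk fqxss vdu okf
Hunk 5: at line 3 remove [dqjjk,fqxss] add [ldrsm,oqew,mklou] -> 9 lines: qsda hix mxyo kjm ldrsm oqew mklou vdu okf

Answer: qsda
hix
mxyo
kjm
ldrsm
oqew
mklou
vdu
okf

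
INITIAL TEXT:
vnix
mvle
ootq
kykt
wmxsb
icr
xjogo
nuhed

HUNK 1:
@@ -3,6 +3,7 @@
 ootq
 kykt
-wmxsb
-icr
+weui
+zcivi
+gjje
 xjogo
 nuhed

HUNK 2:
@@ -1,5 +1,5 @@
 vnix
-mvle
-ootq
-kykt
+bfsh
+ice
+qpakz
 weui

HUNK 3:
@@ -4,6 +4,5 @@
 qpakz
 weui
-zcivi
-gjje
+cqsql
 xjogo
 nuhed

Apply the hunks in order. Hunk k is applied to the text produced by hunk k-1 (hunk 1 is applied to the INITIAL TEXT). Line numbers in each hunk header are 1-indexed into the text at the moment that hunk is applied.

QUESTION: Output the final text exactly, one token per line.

Hunk 1: at line 3 remove [wmxsb,icr] add [weui,zcivi,gjje] -> 9 lines: vnix mvle ootq kykt weui zcivi gjje xjogo nuhed
Hunk 2: at line 1 remove [mvle,ootq,kykt] add [bfsh,ice,qpakz] -> 9 lines: vnix bfsh ice qpakz weui zcivi gjje xjogo nuhed
Hunk 3: at line 4 remove [zcivi,gjje] add [cqsql] -> 8 lines: vnix bfsh ice qpakz weui cqsql xjogo nuhed

Answer: vnix
bfsh
ice
qpakz
weui
cqsql
xjogo
nuhed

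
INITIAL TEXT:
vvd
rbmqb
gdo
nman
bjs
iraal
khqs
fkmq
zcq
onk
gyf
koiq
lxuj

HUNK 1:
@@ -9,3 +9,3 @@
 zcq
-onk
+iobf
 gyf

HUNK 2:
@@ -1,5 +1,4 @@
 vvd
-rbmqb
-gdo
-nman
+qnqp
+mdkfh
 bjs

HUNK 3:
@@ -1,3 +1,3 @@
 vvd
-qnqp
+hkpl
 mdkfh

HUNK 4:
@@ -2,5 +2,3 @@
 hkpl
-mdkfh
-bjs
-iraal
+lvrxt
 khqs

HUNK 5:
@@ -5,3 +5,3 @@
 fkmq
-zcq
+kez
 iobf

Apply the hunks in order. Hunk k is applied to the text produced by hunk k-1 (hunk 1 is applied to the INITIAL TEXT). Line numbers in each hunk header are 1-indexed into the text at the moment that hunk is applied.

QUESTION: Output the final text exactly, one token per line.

Hunk 1: at line 9 remove [onk] add [iobf] -> 13 lines: vvd rbmqb gdo nman bjs iraal khqs fkmq zcq iobf gyf koiq lxuj
Hunk 2: at line 1 remove [rbmqb,gdo,nman] add [qnqp,mdkfh] -> 12 lines: vvd qnqp mdkfh bjs iraal khqs fkmq zcq iobf gyf koiq lxuj
Hunk 3: at line 1 remove [qnqp] add [hkpl] -> 12 lines: vvd hkpl mdkfh bjs iraal khqs fkmq zcq iobf gyf koiq lxuj
Hunk 4: at line 2 remove [mdkfh,bjs,iraal] add [lvrxt] -> 10 lines: vvd hkpl lvrxt khqs fkmq zcq iobf gyf koiq lxuj
Hunk 5: at line 5 remove [zcq] add [kez] -> 10 lines: vvd hkpl lvrxt khqs fkmq kez iobf gyf koiq lxuj

Answer: vvd
hkpl
lvrxt
khqs
fkmq
kez
iobf
gyf
koiq
lxuj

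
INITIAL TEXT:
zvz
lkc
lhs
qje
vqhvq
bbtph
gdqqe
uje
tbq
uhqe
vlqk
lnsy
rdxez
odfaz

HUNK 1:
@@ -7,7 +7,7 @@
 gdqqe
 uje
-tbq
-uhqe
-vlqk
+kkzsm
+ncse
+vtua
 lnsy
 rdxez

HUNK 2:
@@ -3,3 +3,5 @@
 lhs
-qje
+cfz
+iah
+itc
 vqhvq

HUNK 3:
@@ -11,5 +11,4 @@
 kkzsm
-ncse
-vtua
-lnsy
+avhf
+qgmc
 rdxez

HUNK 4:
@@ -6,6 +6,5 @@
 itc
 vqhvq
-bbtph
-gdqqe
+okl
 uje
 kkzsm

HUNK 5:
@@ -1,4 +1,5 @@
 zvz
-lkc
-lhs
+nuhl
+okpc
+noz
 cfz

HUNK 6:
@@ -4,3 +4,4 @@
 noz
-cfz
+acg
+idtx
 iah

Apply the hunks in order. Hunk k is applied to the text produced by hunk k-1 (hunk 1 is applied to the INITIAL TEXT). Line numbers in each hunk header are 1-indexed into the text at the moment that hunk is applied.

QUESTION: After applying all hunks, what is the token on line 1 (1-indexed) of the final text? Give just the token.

Answer: zvz

Derivation:
Hunk 1: at line 7 remove [tbq,uhqe,vlqk] add [kkzsm,ncse,vtua] -> 14 lines: zvz lkc lhs qje vqhvq bbtph gdqqe uje kkzsm ncse vtua lnsy rdxez odfaz
Hunk 2: at line 3 remove [qje] add [cfz,iah,itc] -> 16 lines: zvz lkc lhs cfz iah itc vqhvq bbtph gdqqe uje kkzsm ncse vtua lnsy rdxez odfaz
Hunk 3: at line 11 remove [ncse,vtua,lnsy] add [avhf,qgmc] -> 15 lines: zvz lkc lhs cfz iah itc vqhvq bbtph gdqqe uje kkzsm avhf qgmc rdxez odfaz
Hunk 4: at line 6 remove [bbtph,gdqqe] add [okl] -> 14 lines: zvz lkc lhs cfz iah itc vqhvq okl uje kkzsm avhf qgmc rdxez odfaz
Hunk 5: at line 1 remove [lkc,lhs] add [nuhl,okpc,noz] -> 15 lines: zvz nuhl okpc noz cfz iah itc vqhvq okl uje kkzsm avhf qgmc rdxez odfaz
Hunk 6: at line 4 remove [cfz] add [acg,idtx] -> 16 lines: zvz nuhl okpc noz acg idtx iah itc vqhvq okl uje kkzsm avhf qgmc rdxez odfaz
Final line 1: zvz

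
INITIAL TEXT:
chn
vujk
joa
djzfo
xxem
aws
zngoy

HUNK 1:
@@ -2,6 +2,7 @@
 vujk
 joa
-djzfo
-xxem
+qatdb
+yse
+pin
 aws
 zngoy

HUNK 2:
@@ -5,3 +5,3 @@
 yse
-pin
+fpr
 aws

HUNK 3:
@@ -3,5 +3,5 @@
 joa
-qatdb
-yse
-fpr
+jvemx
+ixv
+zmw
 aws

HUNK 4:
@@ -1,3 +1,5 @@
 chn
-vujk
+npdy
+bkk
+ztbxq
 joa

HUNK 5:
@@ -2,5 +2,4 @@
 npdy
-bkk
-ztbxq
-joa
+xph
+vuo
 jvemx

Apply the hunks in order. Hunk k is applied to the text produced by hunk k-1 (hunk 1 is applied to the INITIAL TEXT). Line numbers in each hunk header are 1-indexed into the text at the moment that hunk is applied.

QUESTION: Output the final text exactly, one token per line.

Hunk 1: at line 2 remove [djzfo,xxem] add [qatdb,yse,pin] -> 8 lines: chn vujk joa qatdb yse pin aws zngoy
Hunk 2: at line 5 remove [pin] add [fpr] -> 8 lines: chn vujk joa qatdb yse fpr aws zngoy
Hunk 3: at line 3 remove [qatdb,yse,fpr] add [jvemx,ixv,zmw] -> 8 lines: chn vujk joa jvemx ixv zmw aws zngoy
Hunk 4: at line 1 remove [vujk] add [npdy,bkk,ztbxq] -> 10 lines: chn npdy bkk ztbxq joa jvemx ixv zmw aws zngoy
Hunk 5: at line 2 remove [bkk,ztbxq,joa] add [xph,vuo] -> 9 lines: chn npdy xph vuo jvemx ixv zmw aws zngoy

Answer: chn
npdy
xph
vuo
jvemx
ixv
zmw
aws
zngoy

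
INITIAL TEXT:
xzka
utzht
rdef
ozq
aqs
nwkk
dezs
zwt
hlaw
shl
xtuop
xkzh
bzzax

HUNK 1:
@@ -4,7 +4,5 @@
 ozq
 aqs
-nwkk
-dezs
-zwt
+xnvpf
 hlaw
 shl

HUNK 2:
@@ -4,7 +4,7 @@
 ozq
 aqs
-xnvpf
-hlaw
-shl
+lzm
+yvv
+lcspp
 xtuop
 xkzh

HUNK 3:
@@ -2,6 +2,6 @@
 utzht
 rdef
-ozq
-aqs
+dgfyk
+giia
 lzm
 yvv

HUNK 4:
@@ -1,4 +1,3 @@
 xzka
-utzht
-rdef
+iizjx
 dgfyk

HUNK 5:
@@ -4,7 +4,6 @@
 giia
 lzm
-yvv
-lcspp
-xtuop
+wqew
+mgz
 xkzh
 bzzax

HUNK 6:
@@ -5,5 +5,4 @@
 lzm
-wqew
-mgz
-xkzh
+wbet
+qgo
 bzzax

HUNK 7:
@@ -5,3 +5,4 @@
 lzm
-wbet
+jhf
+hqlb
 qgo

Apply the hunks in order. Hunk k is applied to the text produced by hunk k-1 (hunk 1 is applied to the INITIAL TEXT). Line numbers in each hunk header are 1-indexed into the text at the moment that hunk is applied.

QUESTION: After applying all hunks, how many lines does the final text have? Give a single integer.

Answer: 9

Derivation:
Hunk 1: at line 4 remove [nwkk,dezs,zwt] add [xnvpf] -> 11 lines: xzka utzht rdef ozq aqs xnvpf hlaw shl xtuop xkzh bzzax
Hunk 2: at line 4 remove [xnvpf,hlaw,shl] add [lzm,yvv,lcspp] -> 11 lines: xzka utzht rdef ozq aqs lzm yvv lcspp xtuop xkzh bzzax
Hunk 3: at line 2 remove [ozq,aqs] add [dgfyk,giia] -> 11 lines: xzka utzht rdef dgfyk giia lzm yvv lcspp xtuop xkzh bzzax
Hunk 4: at line 1 remove [utzht,rdef] add [iizjx] -> 10 lines: xzka iizjx dgfyk giia lzm yvv lcspp xtuop xkzh bzzax
Hunk 5: at line 4 remove [yvv,lcspp,xtuop] add [wqew,mgz] -> 9 lines: xzka iizjx dgfyk giia lzm wqew mgz xkzh bzzax
Hunk 6: at line 5 remove [wqew,mgz,xkzh] add [wbet,qgo] -> 8 lines: xzka iizjx dgfyk giia lzm wbet qgo bzzax
Hunk 7: at line 5 remove [wbet] add [jhf,hqlb] -> 9 lines: xzka iizjx dgfyk giia lzm jhf hqlb qgo bzzax
Final line count: 9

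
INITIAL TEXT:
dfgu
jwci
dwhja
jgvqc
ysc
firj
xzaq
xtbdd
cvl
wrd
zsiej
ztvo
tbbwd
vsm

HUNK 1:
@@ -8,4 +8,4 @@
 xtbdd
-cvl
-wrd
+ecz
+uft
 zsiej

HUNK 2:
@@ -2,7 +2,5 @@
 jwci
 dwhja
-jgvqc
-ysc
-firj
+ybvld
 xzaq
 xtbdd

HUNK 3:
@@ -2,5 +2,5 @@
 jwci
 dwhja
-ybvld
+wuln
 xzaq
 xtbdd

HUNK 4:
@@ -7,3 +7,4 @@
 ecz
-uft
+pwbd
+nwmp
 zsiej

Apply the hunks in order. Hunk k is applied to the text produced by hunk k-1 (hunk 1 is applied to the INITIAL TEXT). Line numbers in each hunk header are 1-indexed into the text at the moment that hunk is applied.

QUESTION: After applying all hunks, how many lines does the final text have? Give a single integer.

Answer: 13

Derivation:
Hunk 1: at line 8 remove [cvl,wrd] add [ecz,uft] -> 14 lines: dfgu jwci dwhja jgvqc ysc firj xzaq xtbdd ecz uft zsiej ztvo tbbwd vsm
Hunk 2: at line 2 remove [jgvqc,ysc,firj] add [ybvld] -> 12 lines: dfgu jwci dwhja ybvld xzaq xtbdd ecz uft zsiej ztvo tbbwd vsm
Hunk 3: at line 2 remove [ybvld] add [wuln] -> 12 lines: dfgu jwci dwhja wuln xzaq xtbdd ecz uft zsiej ztvo tbbwd vsm
Hunk 4: at line 7 remove [uft] add [pwbd,nwmp] -> 13 lines: dfgu jwci dwhja wuln xzaq xtbdd ecz pwbd nwmp zsiej ztvo tbbwd vsm
Final line count: 13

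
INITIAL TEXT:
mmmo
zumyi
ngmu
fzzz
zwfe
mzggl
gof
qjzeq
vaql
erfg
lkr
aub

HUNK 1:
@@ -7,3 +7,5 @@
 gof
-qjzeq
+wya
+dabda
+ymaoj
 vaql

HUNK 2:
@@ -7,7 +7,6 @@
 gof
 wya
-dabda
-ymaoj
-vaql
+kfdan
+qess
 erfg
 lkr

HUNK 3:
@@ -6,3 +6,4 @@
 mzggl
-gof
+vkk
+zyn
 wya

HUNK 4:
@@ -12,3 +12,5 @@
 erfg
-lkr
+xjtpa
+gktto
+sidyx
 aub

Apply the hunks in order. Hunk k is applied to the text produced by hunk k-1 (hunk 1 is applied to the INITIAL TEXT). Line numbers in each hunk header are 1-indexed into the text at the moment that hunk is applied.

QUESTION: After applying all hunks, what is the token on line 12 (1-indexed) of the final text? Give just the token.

Answer: erfg

Derivation:
Hunk 1: at line 7 remove [qjzeq] add [wya,dabda,ymaoj] -> 14 lines: mmmo zumyi ngmu fzzz zwfe mzggl gof wya dabda ymaoj vaql erfg lkr aub
Hunk 2: at line 7 remove [dabda,ymaoj,vaql] add [kfdan,qess] -> 13 lines: mmmo zumyi ngmu fzzz zwfe mzggl gof wya kfdan qess erfg lkr aub
Hunk 3: at line 6 remove [gof] add [vkk,zyn] -> 14 lines: mmmo zumyi ngmu fzzz zwfe mzggl vkk zyn wya kfdan qess erfg lkr aub
Hunk 4: at line 12 remove [lkr] add [xjtpa,gktto,sidyx] -> 16 lines: mmmo zumyi ngmu fzzz zwfe mzggl vkk zyn wya kfdan qess erfg xjtpa gktto sidyx aub
Final line 12: erfg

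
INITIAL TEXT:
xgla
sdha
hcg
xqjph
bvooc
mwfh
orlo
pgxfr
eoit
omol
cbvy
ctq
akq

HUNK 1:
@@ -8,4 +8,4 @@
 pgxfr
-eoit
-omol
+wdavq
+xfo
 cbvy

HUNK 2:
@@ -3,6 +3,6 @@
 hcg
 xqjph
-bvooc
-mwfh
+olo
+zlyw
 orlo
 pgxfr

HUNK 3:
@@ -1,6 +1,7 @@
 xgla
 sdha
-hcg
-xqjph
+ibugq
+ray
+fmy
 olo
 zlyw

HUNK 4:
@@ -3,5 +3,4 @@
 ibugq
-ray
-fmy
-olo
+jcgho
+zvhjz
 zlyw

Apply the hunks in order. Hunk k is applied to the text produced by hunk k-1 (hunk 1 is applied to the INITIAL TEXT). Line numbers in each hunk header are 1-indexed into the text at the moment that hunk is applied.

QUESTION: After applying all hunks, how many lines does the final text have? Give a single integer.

Hunk 1: at line 8 remove [eoit,omol] add [wdavq,xfo] -> 13 lines: xgla sdha hcg xqjph bvooc mwfh orlo pgxfr wdavq xfo cbvy ctq akq
Hunk 2: at line 3 remove [bvooc,mwfh] add [olo,zlyw] -> 13 lines: xgla sdha hcg xqjph olo zlyw orlo pgxfr wdavq xfo cbvy ctq akq
Hunk 3: at line 1 remove [hcg,xqjph] add [ibugq,ray,fmy] -> 14 lines: xgla sdha ibugq ray fmy olo zlyw orlo pgxfr wdavq xfo cbvy ctq akq
Hunk 4: at line 3 remove [ray,fmy,olo] add [jcgho,zvhjz] -> 13 lines: xgla sdha ibugq jcgho zvhjz zlyw orlo pgxfr wdavq xfo cbvy ctq akq
Final line count: 13

Answer: 13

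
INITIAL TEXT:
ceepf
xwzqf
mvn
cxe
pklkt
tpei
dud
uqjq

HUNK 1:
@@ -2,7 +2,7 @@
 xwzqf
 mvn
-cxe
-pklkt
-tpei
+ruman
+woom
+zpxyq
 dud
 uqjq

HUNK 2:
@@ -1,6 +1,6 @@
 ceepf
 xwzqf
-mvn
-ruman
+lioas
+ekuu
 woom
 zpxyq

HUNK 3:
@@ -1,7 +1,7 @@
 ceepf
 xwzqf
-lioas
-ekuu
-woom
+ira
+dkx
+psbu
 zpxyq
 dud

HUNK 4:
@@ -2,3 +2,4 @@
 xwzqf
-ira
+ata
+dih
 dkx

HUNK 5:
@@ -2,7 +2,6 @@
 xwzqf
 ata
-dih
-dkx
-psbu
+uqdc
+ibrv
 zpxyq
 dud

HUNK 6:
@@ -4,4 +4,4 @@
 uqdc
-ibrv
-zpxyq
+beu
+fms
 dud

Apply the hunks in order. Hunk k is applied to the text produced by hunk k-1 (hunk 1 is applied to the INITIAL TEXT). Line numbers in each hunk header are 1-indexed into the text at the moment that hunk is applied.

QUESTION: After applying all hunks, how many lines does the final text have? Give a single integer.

Hunk 1: at line 2 remove [cxe,pklkt,tpei] add [ruman,woom,zpxyq] -> 8 lines: ceepf xwzqf mvn ruman woom zpxyq dud uqjq
Hunk 2: at line 1 remove [mvn,ruman] add [lioas,ekuu] -> 8 lines: ceepf xwzqf lioas ekuu woom zpxyq dud uqjq
Hunk 3: at line 1 remove [lioas,ekuu,woom] add [ira,dkx,psbu] -> 8 lines: ceepf xwzqf ira dkx psbu zpxyq dud uqjq
Hunk 4: at line 2 remove [ira] add [ata,dih] -> 9 lines: ceepf xwzqf ata dih dkx psbu zpxyq dud uqjq
Hunk 5: at line 2 remove [dih,dkx,psbu] add [uqdc,ibrv] -> 8 lines: ceepf xwzqf ata uqdc ibrv zpxyq dud uqjq
Hunk 6: at line 4 remove [ibrv,zpxyq] add [beu,fms] -> 8 lines: ceepf xwzqf ata uqdc beu fms dud uqjq
Final line count: 8

Answer: 8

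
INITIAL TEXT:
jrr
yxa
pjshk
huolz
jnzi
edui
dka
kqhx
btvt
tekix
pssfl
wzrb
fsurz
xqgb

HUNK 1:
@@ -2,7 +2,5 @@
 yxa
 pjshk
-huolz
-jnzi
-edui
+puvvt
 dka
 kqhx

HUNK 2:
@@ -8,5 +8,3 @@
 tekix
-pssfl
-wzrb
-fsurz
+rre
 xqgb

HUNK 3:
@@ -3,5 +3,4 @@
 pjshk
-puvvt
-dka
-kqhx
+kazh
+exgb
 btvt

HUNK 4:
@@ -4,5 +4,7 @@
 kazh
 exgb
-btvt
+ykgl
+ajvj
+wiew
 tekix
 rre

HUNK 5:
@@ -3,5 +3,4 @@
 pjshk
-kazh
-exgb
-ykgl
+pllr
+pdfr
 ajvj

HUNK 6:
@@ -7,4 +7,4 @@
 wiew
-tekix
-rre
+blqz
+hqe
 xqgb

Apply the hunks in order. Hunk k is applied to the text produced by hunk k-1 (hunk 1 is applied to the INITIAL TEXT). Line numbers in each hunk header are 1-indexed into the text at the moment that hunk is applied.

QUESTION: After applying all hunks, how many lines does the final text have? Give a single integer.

Hunk 1: at line 2 remove [huolz,jnzi,edui] add [puvvt] -> 12 lines: jrr yxa pjshk puvvt dka kqhx btvt tekix pssfl wzrb fsurz xqgb
Hunk 2: at line 8 remove [pssfl,wzrb,fsurz] add [rre] -> 10 lines: jrr yxa pjshk puvvt dka kqhx btvt tekix rre xqgb
Hunk 3: at line 3 remove [puvvt,dka,kqhx] add [kazh,exgb] -> 9 lines: jrr yxa pjshk kazh exgb btvt tekix rre xqgb
Hunk 4: at line 4 remove [btvt] add [ykgl,ajvj,wiew] -> 11 lines: jrr yxa pjshk kazh exgb ykgl ajvj wiew tekix rre xqgb
Hunk 5: at line 3 remove [kazh,exgb,ykgl] add [pllr,pdfr] -> 10 lines: jrr yxa pjshk pllr pdfr ajvj wiew tekix rre xqgb
Hunk 6: at line 7 remove [tekix,rre] add [blqz,hqe] -> 10 lines: jrr yxa pjshk pllr pdfr ajvj wiew blqz hqe xqgb
Final line count: 10

Answer: 10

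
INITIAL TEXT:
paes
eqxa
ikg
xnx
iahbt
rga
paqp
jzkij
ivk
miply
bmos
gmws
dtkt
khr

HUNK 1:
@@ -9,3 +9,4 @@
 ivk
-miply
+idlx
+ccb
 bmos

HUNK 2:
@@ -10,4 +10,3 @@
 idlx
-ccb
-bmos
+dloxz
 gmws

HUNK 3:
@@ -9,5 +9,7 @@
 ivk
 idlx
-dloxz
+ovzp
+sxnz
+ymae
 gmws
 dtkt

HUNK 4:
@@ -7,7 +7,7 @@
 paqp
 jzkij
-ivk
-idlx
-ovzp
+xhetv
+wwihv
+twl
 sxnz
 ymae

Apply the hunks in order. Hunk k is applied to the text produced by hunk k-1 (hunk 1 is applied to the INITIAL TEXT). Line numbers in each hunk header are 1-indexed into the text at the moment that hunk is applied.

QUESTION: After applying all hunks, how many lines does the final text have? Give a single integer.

Answer: 16

Derivation:
Hunk 1: at line 9 remove [miply] add [idlx,ccb] -> 15 lines: paes eqxa ikg xnx iahbt rga paqp jzkij ivk idlx ccb bmos gmws dtkt khr
Hunk 2: at line 10 remove [ccb,bmos] add [dloxz] -> 14 lines: paes eqxa ikg xnx iahbt rga paqp jzkij ivk idlx dloxz gmws dtkt khr
Hunk 3: at line 9 remove [dloxz] add [ovzp,sxnz,ymae] -> 16 lines: paes eqxa ikg xnx iahbt rga paqp jzkij ivk idlx ovzp sxnz ymae gmws dtkt khr
Hunk 4: at line 7 remove [ivk,idlx,ovzp] add [xhetv,wwihv,twl] -> 16 lines: paes eqxa ikg xnx iahbt rga paqp jzkij xhetv wwihv twl sxnz ymae gmws dtkt khr
Final line count: 16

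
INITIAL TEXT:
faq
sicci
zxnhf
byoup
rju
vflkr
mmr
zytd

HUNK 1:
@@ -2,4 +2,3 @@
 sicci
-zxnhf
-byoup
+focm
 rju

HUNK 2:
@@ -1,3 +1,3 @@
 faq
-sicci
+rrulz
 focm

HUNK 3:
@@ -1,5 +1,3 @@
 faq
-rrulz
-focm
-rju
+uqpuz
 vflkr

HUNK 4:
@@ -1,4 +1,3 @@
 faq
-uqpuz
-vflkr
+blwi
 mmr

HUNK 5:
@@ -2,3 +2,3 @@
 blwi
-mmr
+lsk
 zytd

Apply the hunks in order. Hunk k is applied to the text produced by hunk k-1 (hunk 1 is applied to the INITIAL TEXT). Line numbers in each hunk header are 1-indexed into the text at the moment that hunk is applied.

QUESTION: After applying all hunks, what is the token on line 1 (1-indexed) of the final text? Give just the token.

Hunk 1: at line 2 remove [zxnhf,byoup] add [focm] -> 7 lines: faq sicci focm rju vflkr mmr zytd
Hunk 2: at line 1 remove [sicci] add [rrulz] -> 7 lines: faq rrulz focm rju vflkr mmr zytd
Hunk 3: at line 1 remove [rrulz,focm,rju] add [uqpuz] -> 5 lines: faq uqpuz vflkr mmr zytd
Hunk 4: at line 1 remove [uqpuz,vflkr] add [blwi] -> 4 lines: faq blwi mmr zytd
Hunk 5: at line 2 remove [mmr] add [lsk] -> 4 lines: faq blwi lsk zytd
Final line 1: faq

Answer: faq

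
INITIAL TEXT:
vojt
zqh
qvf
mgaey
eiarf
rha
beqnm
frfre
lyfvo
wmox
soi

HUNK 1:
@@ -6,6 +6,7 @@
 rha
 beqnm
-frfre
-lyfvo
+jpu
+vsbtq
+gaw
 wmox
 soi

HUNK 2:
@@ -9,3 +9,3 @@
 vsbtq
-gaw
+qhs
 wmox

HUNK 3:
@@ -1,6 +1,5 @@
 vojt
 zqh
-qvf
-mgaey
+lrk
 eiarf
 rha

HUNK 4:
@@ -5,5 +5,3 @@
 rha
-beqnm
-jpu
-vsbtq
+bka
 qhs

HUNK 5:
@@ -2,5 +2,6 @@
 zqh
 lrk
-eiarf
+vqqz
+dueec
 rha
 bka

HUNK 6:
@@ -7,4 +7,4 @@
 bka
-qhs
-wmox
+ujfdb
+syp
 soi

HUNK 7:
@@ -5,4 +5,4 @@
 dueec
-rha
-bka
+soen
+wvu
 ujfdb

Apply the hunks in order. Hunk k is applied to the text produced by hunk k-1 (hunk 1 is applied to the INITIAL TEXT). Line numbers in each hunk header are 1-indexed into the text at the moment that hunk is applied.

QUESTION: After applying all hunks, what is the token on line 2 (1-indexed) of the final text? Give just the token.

Answer: zqh

Derivation:
Hunk 1: at line 6 remove [frfre,lyfvo] add [jpu,vsbtq,gaw] -> 12 lines: vojt zqh qvf mgaey eiarf rha beqnm jpu vsbtq gaw wmox soi
Hunk 2: at line 9 remove [gaw] add [qhs] -> 12 lines: vojt zqh qvf mgaey eiarf rha beqnm jpu vsbtq qhs wmox soi
Hunk 3: at line 1 remove [qvf,mgaey] add [lrk] -> 11 lines: vojt zqh lrk eiarf rha beqnm jpu vsbtq qhs wmox soi
Hunk 4: at line 5 remove [beqnm,jpu,vsbtq] add [bka] -> 9 lines: vojt zqh lrk eiarf rha bka qhs wmox soi
Hunk 5: at line 2 remove [eiarf] add [vqqz,dueec] -> 10 lines: vojt zqh lrk vqqz dueec rha bka qhs wmox soi
Hunk 6: at line 7 remove [qhs,wmox] add [ujfdb,syp] -> 10 lines: vojt zqh lrk vqqz dueec rha bka ujfdb syp soi
Hunk 7: at line 5 remove [rha,bka] add [soen,wvu] -> 10 lines: vojt zqh lrk vqqz dueec soen wvu ujfdb syp soi
Final line 2: zqh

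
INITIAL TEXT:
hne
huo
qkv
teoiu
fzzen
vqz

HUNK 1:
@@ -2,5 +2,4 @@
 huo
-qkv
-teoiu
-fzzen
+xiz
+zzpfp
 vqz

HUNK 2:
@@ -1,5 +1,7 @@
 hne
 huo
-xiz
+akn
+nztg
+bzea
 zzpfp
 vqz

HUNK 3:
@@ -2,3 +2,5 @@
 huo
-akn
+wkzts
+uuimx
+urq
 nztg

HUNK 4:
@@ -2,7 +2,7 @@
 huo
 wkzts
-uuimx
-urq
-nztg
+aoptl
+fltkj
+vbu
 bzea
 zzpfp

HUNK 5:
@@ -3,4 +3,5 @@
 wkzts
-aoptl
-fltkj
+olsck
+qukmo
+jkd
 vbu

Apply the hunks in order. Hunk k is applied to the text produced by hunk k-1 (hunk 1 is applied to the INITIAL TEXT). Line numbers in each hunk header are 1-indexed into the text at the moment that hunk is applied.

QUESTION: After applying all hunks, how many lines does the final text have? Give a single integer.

Answer: 10

Derivation:
Hunk 1: at line 2 remove [qkv,teoiu,fzzen] add [xiz,zzpfp] -> 5 lines: hne huo xiz zzpfp vqz
Hunk 2: at line 1 remove [xiz] add [akn,nztg,bzea] -> 7 lines: hne huo akn nztg bzea zzpfp vqz
Hunk 3: at line 2 remove [akn] add [wkzts,uuimx,urq] -> 9 lines: hne huo wkzts uuimx urq nztg bzea zzpfp vqz
Hunk 4: at line 2 remove [uuimx,urq,nztg] add [aoptl,fltkj,vbu] -> 9 lines: hne huo wkzts aoptl fltkj vbu bzea zzpfp vqz
Hunk 5: at line 3 remove [aoptl,fltkj] add [olsck,qukmo,jkd] -> 10 lines: hne huo wkzts olsck qukmo jkd vbu bzea zzpfp vqz
Final line count: 10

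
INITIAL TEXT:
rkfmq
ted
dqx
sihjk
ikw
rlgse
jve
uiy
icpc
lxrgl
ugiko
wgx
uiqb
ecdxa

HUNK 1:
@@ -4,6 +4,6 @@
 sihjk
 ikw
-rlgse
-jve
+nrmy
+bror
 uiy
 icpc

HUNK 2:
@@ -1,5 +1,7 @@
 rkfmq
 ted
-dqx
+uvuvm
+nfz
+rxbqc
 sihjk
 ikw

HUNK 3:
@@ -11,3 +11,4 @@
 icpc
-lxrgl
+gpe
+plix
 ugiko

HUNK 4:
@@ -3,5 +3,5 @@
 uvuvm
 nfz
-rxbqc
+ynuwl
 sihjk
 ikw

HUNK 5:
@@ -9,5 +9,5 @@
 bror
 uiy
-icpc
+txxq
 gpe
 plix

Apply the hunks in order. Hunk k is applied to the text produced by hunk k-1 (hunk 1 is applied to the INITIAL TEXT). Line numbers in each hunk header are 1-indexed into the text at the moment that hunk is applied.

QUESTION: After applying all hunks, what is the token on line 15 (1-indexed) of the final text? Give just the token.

Hunk 1: at line 4 remove [rlgse,jve] add [nrmy,bror] -> 14 lines: rkfmq ted dqx sihjk ikw nrmy bror uiy icpc lxrgl ugiko wgx uiqb ecdxa
Hunk 2: at line 1 remove [dqx] add [uvuvm,nfz,rxbqc] -> 16 lines: rkfmq ted uvuvm nfz rxbqc sihjk ikw nrmy bror uiy icpc lxrgl ugiko wgx uiqb ecdxa
Hunk 3: at line 11 remove [lxrgl] add [gpe,plix] -> 17 lines: rkfmq ted uvuvm nfz rxbqc sihjk ikw nrmy bror uiy icpc gpe plix ugiko wgx uiqb ecdxa
Hunk 4: at line 3 remove [rxbqc] add [ynuwl] -> 17 lines: rkfmq ted uvuvm nfz ynuwl sihjk ikw nrmy bror uiy icpc gpe plix ugiko wgx uiqb ecdxa
Hunk 5: at line 9 remove [icpc] add [txxq] -> 17 lines: rkfmq ted uvuvm nfz ynuwl sihjk ikw nrmy bror uiy txxq gpe plix ugiko wgx uiqb ecdxa
Final line 15: wgx

Answer: wgx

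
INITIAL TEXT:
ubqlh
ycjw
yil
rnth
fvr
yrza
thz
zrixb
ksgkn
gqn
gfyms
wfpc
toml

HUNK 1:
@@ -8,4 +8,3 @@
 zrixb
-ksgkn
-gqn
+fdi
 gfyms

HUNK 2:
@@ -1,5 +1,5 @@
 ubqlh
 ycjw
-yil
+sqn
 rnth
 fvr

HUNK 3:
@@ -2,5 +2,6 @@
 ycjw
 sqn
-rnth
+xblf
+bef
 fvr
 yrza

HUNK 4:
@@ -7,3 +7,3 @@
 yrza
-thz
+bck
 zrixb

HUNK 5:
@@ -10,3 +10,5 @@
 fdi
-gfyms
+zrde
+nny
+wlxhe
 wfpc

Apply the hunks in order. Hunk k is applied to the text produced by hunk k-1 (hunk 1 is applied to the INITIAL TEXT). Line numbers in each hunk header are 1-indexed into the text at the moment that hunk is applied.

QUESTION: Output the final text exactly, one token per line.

Answer: ubqlh
ycjw
sqn
xblf
bef
fvr
yrza
bck
zrixb
fdi
zrde
nny
wlxhe
wfpc
toml

Derivation:
Hunk 1: at line 8 remove [ksgkn,gqn] add [fdi] -> 12 lines: ubqlh ycjw yil rnth fvr yrza thz zrixb fdi gfyms wfpc toml
Hunk 2: at line 1 remove [yil] add [sqn] -> 12 lines: ubqlh ycjw sqn rnth fvr yrza thz zrixb fdi gfyms wfpc toml
Hunk 3: at line 2 remove [rnth] add [xblf,bef] -> 13 lines: ubqlh ycjw sqn xblf bef fvr yrza thz zrixb fdi gfyms wfpc toml
Hunk 4: at line 7 remove [thz] add [bck] -> 13 lines: ubqlh ycjw sqn xblf bef fvr yrza bck zrixb fdi gfyms wfpc toml
Hunk 5: at line 10 remove [gfyms] add [zrde,nny,wlxhe] -> 15 lines: ubqlh ycjw sqn xblf bef fvr yrza bck zrixb fdi zrde nny wlxhe wfpc toml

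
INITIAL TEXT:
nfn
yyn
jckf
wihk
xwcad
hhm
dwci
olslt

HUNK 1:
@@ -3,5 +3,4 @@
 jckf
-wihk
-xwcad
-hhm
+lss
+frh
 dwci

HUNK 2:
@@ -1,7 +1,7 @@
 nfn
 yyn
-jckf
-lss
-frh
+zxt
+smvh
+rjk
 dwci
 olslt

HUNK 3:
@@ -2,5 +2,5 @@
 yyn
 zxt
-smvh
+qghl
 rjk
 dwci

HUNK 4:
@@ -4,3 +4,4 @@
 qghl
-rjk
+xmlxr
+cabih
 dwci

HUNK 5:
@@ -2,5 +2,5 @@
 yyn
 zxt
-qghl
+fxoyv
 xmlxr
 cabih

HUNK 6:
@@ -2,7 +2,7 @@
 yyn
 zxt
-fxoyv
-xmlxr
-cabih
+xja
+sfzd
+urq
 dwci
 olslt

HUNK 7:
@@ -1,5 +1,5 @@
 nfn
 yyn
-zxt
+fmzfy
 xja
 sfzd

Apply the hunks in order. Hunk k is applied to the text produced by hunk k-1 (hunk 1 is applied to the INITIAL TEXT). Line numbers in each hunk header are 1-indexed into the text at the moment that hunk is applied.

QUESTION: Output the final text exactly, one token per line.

Answer: nfn
yyn
fmzfy
xja
sfzd
urq
dwci
olslt

Derivation:
Hunk 1: at line 3 remove [wihk,xwcad,hhm] add [lss,frh] -> 7 lines: nfn yyn jckf lss frh dwci olslt
Hunk 2: at line 1 remove [jckf,lss,frh] add [zxt,smvh,rjk] -> 7 lines: nfn yyn zxt smvh rjk dwci olslt
Hunk 3: at line 2 remove [smvh] add [qghl] -> 7 lines: nfn yyn zxt qghl rjk dwci olslt
Hunk 4: at line 4 remove [rjk] add [xmlxr,cabih] -> 8 lines: nfn yyn zxt qghl xmlxr cabih dwci olslt
Hunk 5: at line 2 remove [qghl] add [fxoyv] -> 8 lines: nfn yyn zxt fxoyv xmlxr cabih dwci olslt
Hunk 6: at line 2 remove [fxoyv,xmlxr,cabih] add [xja,sfzd,urq] -> 8 lines: nfn yyn zxt xja sfzd urq dwci olslt
Hunk 7: at line 1 remove [zxt] add [fmzfy] -> 8 lines: nfn yyn fmzfy xja sfzd urq dwci olslt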